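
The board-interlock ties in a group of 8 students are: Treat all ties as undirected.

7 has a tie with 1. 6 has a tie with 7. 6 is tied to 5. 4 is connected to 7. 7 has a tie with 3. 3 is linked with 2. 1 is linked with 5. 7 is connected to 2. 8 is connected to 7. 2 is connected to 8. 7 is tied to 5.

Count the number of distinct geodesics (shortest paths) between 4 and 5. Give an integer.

1

The shortest distance is 2, and the only length-2 path is 4–7–5. So there is exactly 1 shortest path.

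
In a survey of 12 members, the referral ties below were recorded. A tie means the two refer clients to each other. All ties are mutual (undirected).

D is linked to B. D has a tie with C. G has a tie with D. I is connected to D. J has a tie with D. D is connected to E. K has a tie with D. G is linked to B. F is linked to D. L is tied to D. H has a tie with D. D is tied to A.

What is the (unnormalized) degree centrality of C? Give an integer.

C is directly tied to D. That is 1 neighbor, so the degree of C is 1.

1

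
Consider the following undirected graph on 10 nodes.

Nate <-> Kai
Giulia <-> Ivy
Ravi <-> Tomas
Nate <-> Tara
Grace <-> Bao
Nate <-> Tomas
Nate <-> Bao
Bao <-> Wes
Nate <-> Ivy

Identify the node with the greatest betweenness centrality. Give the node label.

Unnormalized betweenness of each node: Bao:15, Giulia:0, Grace:0, Ivy:8, Kai:0, Nate:31, Ravi:0, Tara:0, Tomas:8, Wes:0.
Nate has the largest value, 31, making it the main broker — the node through which the most shortest paths run.

Nate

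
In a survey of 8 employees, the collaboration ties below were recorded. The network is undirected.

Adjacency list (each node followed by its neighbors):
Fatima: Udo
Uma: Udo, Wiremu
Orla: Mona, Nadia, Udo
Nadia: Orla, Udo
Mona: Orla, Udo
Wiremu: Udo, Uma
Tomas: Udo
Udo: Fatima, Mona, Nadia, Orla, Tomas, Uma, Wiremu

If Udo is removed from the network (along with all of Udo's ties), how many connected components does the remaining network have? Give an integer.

4

Without Udo, the remaining ties split the others into: {Uma, Wiremu}; {Mona, Nadia, Orla}; {Tomas}; {Fatima}.
That's 4 separate components.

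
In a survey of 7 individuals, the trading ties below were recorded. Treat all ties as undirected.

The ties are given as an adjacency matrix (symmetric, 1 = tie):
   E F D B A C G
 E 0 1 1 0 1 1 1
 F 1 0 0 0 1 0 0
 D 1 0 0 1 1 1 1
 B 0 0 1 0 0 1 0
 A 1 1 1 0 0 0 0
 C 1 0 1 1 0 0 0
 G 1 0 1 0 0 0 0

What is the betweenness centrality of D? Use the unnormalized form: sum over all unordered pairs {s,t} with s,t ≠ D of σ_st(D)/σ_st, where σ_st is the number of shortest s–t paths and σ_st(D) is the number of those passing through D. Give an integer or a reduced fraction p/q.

Pairs whose geodesics pass through D — E–B: 1/2; F–B: 2/3; B–A: 1; B–G: 1; A–C: 1/2; A–G: 1/2; C–G: 1/2.
All other pairs contribute 0.
Summing the contributions gives betweenness(D) = 14/3.

14/3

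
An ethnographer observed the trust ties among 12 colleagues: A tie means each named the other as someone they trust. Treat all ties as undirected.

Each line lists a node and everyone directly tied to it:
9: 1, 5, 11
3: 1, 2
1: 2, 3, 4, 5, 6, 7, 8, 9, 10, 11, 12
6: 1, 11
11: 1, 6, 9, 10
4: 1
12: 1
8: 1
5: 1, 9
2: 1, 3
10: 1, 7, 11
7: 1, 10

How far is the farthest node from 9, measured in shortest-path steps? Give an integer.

Distances from 9: 1:1, 2:2, 3:2, 4:2, 5:1, 6:2, 7:2, 8:2, 10:2, 11:1, 12:2.
The largest is 2 (to 8, 6, 7, 4, 12, 2, 10, and 3), so the eccentricity of 9 is 2.

2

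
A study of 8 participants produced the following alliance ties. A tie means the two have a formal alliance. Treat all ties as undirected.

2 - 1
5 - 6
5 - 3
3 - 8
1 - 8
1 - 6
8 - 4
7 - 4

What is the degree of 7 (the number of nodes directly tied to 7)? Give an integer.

7 is directly tied to 4. That is 1 neighbor, so the degree of 7 is 1.

1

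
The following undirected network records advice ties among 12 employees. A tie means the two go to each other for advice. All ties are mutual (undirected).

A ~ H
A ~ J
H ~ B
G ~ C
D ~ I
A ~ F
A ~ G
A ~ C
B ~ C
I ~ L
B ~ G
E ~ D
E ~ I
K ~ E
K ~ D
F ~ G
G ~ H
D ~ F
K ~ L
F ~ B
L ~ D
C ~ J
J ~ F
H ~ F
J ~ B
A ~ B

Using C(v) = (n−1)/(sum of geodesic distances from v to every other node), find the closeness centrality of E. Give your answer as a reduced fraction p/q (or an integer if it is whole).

11/26

Distances from E: A:3, B:3, C:4, D:1, F:2, G:3, H:3, I:1, J:3, K:1, L:2. Sum = 26.
n = 12, so closeness = 11/26.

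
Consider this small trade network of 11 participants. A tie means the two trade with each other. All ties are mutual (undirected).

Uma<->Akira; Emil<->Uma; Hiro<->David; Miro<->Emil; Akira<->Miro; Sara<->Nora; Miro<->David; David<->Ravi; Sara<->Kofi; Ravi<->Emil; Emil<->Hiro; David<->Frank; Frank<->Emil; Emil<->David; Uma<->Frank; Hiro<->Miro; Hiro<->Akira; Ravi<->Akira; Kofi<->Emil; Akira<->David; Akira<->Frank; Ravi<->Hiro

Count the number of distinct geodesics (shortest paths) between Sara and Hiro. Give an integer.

The shortest distance is 3, and the only length-3 path is Sara–Kofi–Emil–Hiro. So there is exactly 1 shortest path.

1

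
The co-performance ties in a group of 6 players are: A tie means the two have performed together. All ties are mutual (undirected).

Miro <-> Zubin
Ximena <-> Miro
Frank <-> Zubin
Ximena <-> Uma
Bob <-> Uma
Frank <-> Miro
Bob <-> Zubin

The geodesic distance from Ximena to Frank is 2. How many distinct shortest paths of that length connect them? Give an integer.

The shortest distance is 2, and the only length-2 path is Ximena–Miro–Frank. So there is exactly 1 shortest path.

1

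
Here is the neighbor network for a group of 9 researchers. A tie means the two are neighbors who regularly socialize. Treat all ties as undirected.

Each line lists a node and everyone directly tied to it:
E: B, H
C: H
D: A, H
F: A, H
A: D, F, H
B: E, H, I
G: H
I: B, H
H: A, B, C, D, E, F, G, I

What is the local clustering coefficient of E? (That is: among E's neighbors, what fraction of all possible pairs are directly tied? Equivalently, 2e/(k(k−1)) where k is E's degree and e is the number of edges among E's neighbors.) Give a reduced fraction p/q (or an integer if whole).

E's neighbors: B and H (k = 2).
Possible neighbor pairs: C(2,2) = 1. Edges among them: B–H → e = 1.
Clustering(E) = 1/1.

1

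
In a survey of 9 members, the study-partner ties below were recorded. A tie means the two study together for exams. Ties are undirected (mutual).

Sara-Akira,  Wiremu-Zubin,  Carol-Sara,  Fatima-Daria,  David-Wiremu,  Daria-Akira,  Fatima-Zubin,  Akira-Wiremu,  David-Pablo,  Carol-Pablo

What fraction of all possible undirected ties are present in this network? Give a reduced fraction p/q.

There are 10 edges and 9 nodes, so the maximum possible is C(9,2) = 36.
Density = 10/36 = 5/18.

5/18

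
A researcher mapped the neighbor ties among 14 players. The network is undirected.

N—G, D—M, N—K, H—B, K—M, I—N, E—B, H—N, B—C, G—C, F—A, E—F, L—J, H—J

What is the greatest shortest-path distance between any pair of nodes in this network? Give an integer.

8

Eccentricity of each node (its greatest distance to any other): A:8, B:5, C:5, D:8, E:6, F:7, G:5, H:4, I:6, J:5, K:6, L:6, M:7, N:5.
The maximum eccentricity is 8, realized for instance by the pair A–D via A – F – E – B – H – N – K – M – D. So the diameter is 8.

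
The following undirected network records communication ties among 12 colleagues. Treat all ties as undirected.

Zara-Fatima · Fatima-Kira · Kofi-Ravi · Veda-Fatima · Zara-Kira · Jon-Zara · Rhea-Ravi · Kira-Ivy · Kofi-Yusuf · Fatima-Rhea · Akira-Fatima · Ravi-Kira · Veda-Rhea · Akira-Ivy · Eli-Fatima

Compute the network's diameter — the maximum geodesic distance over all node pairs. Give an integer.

5

Eccentricity of each node (its greatest distance to any other): Akira:5, Eli:5, Fatima:4, Ivy:4, Jon:5, Kira:3, Kofi:4, Ravi:3, Rhea:3, Veda:4, Yusuf:5, Zara:4.
The maximum eccentricity is 5, realized for instance by the pair Akira–Yusuf via Akira – Ivy – Kira – Ravi – Kofi – Yusuf. So the diameter is 5.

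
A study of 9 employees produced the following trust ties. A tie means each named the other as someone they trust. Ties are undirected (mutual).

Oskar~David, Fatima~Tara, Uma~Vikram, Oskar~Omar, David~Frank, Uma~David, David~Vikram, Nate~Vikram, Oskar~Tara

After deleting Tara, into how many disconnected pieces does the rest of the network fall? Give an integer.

2

Without Tara, the remaining ties split the others into: {Fatima}; {David, Frank, Nate, Omar, Oskar, Uma, Vikram}.
That's 2 separate components.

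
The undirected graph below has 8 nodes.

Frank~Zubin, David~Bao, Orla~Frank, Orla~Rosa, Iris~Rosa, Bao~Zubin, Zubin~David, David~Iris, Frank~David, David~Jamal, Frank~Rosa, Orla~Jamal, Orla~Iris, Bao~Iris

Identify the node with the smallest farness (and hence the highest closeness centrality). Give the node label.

Farness (sum of distances to all others) for each node — Bao:11, David:9, Frank:10, Iris:10, Jamal:12, Orla:10, Rosa:11, Zubin:11.
The smallest farness is 9, for David, so David has the highest closeness.

David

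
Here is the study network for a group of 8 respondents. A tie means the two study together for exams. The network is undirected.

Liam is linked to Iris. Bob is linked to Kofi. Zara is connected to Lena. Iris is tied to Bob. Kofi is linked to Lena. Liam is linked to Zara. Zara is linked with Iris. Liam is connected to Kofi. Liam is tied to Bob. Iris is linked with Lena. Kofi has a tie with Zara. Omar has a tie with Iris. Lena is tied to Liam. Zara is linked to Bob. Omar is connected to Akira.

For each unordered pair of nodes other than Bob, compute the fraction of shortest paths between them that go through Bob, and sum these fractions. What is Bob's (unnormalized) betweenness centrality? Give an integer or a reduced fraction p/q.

Pairs whose geodesics pass through Bob — Kofi–Iris: 1/4; Kofi–Akira: 1/4; Kofi–Omar: 1/4.
All other pairs contribute 0.
Summing the contributions gives betweenness(Bob) = 3/4.

3/4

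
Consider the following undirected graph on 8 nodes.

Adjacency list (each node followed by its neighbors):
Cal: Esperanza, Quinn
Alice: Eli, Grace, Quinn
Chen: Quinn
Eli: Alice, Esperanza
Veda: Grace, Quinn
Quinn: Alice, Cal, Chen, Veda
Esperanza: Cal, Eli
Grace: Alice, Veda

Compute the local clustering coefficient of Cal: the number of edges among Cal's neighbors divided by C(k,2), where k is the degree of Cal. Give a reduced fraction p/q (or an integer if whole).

0

Cal's neighbors: Esperanza and Quinn (k = 2).
Possible neighbor pairs: C(2,2) = 1. Edges among them: none → e = 0.
Clustering(Cal) = 0/1.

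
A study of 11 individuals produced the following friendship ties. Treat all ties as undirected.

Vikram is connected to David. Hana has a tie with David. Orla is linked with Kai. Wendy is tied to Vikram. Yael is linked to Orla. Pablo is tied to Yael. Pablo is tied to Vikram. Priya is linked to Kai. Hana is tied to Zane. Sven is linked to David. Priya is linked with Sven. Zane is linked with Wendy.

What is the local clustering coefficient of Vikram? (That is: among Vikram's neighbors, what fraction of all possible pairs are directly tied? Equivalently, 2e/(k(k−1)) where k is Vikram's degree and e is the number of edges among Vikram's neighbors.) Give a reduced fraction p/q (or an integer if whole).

0

Vikram's neighbors: David, Pablo, and Wendy (k = 3).
Possible neighbor pairs: C(3,2) = 3. Edges among them: none → e = 0.
Clustering(Vikram) = 0/3 = 0.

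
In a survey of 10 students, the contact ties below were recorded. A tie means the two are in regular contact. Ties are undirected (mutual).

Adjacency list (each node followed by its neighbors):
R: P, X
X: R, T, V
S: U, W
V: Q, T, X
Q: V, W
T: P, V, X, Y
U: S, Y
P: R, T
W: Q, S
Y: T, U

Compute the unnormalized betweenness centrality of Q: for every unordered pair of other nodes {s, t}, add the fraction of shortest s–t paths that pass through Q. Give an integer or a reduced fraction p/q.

41/6

Pairs whose geodesics pass through Q — T–W: 1; P–W: 1; R–W: 1; R–S: 1/3; X–W: 1; X–S: 1/2; V–W: 1; V–S: 1.
All other pairs contribute 0.
Summing the contributions gives betweenness(Q) = 41/6.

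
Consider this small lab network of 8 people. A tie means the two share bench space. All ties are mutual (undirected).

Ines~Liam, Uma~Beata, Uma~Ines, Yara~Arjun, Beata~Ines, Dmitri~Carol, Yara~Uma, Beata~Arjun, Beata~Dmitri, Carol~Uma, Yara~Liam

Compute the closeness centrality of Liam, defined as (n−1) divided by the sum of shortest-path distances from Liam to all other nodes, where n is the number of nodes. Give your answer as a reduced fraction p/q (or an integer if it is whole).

Distances from Liam: Arjun:2, Beata:2, Carol:3, Dmitri:3, Ines:1, Uma:2, Yara:1. Sum = 14.
n = 8, so closeness = 7/14 = 1/2.

1/2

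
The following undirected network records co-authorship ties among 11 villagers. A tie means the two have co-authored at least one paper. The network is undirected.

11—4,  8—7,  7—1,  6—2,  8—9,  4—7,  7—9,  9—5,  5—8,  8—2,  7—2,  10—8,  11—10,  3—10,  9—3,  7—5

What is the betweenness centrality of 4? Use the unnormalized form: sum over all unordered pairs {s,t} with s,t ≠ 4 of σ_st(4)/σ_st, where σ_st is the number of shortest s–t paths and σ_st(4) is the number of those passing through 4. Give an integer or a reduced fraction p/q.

Pairs whose geodesics pass through 4 — 5–11: 1/2; 1–11: 1; 2–11: 1/2; 7–11: 1; 9–11: 1/3; 11–6: 1/2.
All other pairs contribute 0.
Summing the contributions gives betweenness(4) = 23/6.

23/6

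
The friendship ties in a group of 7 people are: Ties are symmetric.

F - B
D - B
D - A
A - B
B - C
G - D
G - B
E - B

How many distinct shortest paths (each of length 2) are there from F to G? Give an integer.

1

The shortest distance is 2, and the only length-2 path is F–B–G. So there is exactly 1 shortest path.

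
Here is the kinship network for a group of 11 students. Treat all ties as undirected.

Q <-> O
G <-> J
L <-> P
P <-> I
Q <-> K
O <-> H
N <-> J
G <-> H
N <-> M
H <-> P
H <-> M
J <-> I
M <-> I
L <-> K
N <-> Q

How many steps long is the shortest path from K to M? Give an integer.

3

One shortest route is K – Q – N – M, which uses 3 edges, and at distance 2 from K we only reach {N, O, P}, which does not include M. So d(K,M) = 3.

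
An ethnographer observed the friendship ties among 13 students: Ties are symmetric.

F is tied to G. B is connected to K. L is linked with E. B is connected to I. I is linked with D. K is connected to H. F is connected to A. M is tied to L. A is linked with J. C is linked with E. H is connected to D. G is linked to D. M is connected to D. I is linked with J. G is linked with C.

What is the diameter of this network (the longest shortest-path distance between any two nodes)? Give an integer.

5

Eccentricity of each node (its greatest distance to any other): A:5, B:5, C:4, D:3, E:5, F:4, G:3, H:4, I:4, J:5, K:5, L:5, M:4.
The maximum eccentricity is 5, realized for instance by the pair J–E via J – I – D – G – C – E. So the diameter is 5.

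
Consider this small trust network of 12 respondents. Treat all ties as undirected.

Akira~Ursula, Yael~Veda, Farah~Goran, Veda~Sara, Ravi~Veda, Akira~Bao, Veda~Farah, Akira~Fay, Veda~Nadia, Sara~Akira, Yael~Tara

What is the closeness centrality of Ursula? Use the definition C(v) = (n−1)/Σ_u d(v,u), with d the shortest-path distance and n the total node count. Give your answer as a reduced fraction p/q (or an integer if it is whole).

Distances from Ursula: Akira:1, Bao:2, Farah:4, Fay:2, Goran:5, Nadia:4, Ravi:4, Sara:2, Tara:5, Veda:3, Yael:4. Sum = 36.
n = 12, so closeness = 11/36.

11/36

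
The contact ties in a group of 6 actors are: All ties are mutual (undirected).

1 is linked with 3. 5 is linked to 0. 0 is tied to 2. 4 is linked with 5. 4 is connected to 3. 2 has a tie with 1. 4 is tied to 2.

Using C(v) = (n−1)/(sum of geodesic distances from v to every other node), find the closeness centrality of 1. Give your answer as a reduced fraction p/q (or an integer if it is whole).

5/9

Distances from 1: 0:2, 2:1, 3:1, 4:2, 5:3. Sum = 9.
n = 6, so closeness = 5/9.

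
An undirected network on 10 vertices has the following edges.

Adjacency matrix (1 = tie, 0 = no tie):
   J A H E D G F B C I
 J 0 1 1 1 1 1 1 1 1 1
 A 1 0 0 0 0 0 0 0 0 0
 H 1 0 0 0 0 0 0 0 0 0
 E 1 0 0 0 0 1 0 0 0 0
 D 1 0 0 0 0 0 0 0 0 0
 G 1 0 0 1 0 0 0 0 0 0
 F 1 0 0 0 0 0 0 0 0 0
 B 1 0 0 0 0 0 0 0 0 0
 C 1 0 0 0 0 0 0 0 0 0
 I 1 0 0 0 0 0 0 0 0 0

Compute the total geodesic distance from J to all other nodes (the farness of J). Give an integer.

Distances from J: A:1, B:1, C:1, D:1, E:1, F:1, G:1, H:1, I:1.
Sum = 1 + 1 + 1 + 1 + 1 + 1 + 1 + 1 + 1 = 9.

9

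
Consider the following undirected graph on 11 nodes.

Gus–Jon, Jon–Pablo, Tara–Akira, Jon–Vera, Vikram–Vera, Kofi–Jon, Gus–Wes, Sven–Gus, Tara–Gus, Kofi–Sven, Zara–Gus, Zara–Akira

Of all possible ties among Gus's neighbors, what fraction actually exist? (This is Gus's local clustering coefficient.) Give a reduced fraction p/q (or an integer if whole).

Gus's neighbors: Jon, Sven, Tara, Wes, and Zara (k = 5).
Possible neighbor pairs: C(5,2) = 10. Edges among them: none → e = 0.
Clustering(Gus) = 0/10 = 0.

0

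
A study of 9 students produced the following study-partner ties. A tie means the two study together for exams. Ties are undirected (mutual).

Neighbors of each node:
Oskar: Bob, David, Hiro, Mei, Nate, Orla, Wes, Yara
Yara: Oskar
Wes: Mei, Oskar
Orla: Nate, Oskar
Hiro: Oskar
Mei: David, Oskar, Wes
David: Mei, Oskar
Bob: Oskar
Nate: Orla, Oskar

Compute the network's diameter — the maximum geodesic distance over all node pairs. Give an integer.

2

Eccentricity of each node (its greatest distance to any other): Bob:2, David:2, Hiro:2, Mei:2, Nate:2, Orla:2, Oskar:1, Wes:2, Yara:2.
The maximum eccentricity is 2, realized for instance by the pair Mei–Orla via Mei – Oskar – Orla. So the diameter is 2.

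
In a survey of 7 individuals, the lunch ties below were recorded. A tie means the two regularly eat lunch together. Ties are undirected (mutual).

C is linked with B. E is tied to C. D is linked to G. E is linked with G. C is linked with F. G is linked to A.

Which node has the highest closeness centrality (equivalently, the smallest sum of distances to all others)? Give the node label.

Farness (sum of distances to all others) for each node — A:16, B:16, C:11, D:16, E:10, F:16, G:11.
The smallest farness is 10, for E, so E has the highest closeness.

E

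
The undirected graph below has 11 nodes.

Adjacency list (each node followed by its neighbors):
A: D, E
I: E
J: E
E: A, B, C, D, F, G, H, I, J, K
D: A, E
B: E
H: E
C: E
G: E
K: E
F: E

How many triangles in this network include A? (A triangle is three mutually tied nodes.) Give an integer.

1

A's neighbors: D and E.
Neighbor pairs that are themselves tied: A–D–E. Each forms one triangle with A, for 1 in total.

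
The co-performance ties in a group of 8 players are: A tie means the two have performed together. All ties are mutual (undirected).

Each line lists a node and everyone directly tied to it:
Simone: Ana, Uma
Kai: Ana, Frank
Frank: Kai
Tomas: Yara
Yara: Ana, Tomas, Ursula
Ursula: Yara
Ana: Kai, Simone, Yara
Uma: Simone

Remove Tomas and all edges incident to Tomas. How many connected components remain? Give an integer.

Tomas's neighbors (Yara) remain reachable from one another through other ties, so the rest of the network stays in one piece.

1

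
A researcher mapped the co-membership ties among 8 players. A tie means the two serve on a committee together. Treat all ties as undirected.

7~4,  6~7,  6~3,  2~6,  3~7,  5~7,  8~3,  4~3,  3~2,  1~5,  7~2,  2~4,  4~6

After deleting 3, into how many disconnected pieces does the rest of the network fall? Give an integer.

2

Without 3, the remaining ties split the others into: {8}; {1, 2, 4, 5, 6, 7}.
That's 2 separate components.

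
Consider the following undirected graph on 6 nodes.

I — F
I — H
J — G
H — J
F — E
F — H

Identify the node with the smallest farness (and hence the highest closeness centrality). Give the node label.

Farness (sum of distances to all others) for each node — E:12, F:8, G:13, H:7, I:9, J:9.
The smallest farness is 7, for H, so H has the highest closeness.

H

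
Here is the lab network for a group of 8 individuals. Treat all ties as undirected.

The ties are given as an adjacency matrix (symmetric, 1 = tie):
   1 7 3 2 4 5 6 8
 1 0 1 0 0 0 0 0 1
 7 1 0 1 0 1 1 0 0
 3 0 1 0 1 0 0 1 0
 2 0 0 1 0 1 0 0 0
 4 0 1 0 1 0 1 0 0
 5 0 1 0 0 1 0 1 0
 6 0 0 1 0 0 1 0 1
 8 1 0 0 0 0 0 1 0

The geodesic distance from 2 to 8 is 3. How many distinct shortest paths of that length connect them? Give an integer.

1

The shortest distance is 3, and the only length-3 path is 2–3–6–8. So there is exactly 1 shortest path.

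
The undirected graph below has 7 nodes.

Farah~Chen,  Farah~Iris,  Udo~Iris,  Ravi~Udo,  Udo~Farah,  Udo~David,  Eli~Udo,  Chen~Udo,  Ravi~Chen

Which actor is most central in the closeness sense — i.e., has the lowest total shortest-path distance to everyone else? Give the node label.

Udo

Farness (sum of distances to all others) for each node — Chen:9, David:11, Eli:11, Farah:9, Iris:10, Ravi:10, Udo:6.
The smallest farness is 6, for Udo, so Udo has the highest closeness.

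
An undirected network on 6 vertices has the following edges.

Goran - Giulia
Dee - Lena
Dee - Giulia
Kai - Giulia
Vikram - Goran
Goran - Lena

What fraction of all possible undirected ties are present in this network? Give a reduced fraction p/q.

There are 6 edges and 6 nodes, so the maximum possible is C(6,2) = 15.
Density = 6/15 = 2/5.

2/5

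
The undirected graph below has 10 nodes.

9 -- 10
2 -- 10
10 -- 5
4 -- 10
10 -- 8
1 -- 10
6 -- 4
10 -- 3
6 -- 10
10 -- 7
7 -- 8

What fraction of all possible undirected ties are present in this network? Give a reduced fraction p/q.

There are 11 edges and 10 nodes, so the maximum possible is C(10,2) = 45.
Density = 11/45.

11/45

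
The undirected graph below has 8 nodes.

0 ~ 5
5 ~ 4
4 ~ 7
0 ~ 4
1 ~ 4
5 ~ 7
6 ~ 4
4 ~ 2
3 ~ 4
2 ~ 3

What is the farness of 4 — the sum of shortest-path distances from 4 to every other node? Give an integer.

7

Distances from 4: 0:1, 1:1, 2:1, 3:1, 5:1, 6:1, 7:1.
Sum = 1 + 1 + 1 + 1 + 1 + 1 + 1 = 7.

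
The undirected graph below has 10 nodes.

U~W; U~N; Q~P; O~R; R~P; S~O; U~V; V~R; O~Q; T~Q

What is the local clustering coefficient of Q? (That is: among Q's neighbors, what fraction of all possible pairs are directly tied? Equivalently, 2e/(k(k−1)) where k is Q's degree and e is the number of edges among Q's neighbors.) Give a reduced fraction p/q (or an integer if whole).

Q's neighbors: O, P, and T (k = 3).
Possible neighbor pairs: C(3,2) = 3. Edges among them: none → e = 0.
Clustering(Q) = 0/3 = 0.

0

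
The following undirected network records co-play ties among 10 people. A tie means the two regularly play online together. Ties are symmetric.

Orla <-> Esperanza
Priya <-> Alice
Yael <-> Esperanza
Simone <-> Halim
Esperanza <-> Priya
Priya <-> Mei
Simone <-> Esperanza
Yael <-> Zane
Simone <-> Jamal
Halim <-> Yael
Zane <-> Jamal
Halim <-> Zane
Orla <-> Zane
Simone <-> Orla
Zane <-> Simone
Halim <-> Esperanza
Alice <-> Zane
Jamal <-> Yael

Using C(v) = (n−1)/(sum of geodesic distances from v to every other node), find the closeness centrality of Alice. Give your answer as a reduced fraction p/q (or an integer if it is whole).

9/16

Distances from Alice: Esperanza:2, Halim:2, Jamal:2, Mei:2, Orla:2, Priya:1, Simone:2, Yael:2, Zane:1. Sum = 16.
n = 10, so closeness = 9/16.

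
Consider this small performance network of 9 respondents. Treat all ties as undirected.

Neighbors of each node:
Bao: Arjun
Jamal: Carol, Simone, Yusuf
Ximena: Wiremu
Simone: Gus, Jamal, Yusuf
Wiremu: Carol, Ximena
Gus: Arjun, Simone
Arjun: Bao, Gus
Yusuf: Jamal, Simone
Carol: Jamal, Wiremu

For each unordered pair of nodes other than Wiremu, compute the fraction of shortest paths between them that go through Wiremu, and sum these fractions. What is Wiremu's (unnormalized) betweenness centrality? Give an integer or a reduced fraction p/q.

7

Pairs whose geodesics pass through Wiremu — Ximena–Gus: 1; Ximena–Carol: 1; Ximena–Arjun: 1; Ximena–Simone: 1; Ximena–Jamal: 1; Ximena–Yusuf: 1; Ximena–Bao: 1.
All other pairs contribute 0.
Summing the contributions gives betweenness(Wiremu) = 7.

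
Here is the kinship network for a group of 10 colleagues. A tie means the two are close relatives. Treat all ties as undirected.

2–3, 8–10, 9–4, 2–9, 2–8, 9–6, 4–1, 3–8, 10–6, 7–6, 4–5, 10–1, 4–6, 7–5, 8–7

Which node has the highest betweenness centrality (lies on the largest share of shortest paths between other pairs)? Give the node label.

8

Unnormalized betweenness of each node: 1:19/20, 2:53/15, 3:0, 4:6, 5:19/20, 6:49/10, 7:71/15, 8:26/3, 9:68/15, 10:71/15.
8 has the largest value, 26/3, making it the main broker — the node through which the most shortest paths run.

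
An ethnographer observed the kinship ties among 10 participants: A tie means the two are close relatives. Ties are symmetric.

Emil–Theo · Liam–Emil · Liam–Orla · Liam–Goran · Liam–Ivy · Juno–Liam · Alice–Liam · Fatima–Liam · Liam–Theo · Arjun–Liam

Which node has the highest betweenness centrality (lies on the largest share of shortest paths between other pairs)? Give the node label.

Liam

Unnormalized betweenness of each node: Alice:0, Arjun:0, Emil:0, Fatima:0, Goran:0, Ivy:0, Juno:0, Liam:35, Orla:0, Theo:0.
Liam has the largest value, 35, making it the main broker — the node through which the most shortest paths run.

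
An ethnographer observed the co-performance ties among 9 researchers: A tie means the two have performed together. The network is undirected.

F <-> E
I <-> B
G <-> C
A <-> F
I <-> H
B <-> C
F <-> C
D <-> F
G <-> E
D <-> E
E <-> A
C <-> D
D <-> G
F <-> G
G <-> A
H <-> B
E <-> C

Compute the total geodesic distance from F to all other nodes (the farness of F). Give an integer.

Distances from F: A:1, B:2, C:1, D:1, E:1, G:1, H:3, I:3.
Sum = 1 + 2 + 1 + 1 + 1 + 1 + 3 + 3 = 13.

13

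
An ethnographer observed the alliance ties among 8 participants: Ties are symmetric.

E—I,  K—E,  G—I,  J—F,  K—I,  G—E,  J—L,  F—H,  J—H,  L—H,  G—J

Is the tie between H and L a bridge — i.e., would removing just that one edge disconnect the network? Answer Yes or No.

Even without that edge, H still reaches L via H – J – L, so the network stays connected. Not a bridge.

No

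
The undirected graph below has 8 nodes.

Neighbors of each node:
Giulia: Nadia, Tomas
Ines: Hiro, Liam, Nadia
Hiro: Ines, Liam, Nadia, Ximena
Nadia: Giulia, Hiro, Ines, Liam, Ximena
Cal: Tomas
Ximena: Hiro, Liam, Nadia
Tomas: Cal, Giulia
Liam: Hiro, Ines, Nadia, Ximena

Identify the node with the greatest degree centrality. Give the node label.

Nadia

Degrees — Cal:1, Giulia:2, Hiro:4, Ines:3, Liam:4, Nadia:5, Tomas:2, Ximena:3.
The maximum is 5, attained only by Nadia.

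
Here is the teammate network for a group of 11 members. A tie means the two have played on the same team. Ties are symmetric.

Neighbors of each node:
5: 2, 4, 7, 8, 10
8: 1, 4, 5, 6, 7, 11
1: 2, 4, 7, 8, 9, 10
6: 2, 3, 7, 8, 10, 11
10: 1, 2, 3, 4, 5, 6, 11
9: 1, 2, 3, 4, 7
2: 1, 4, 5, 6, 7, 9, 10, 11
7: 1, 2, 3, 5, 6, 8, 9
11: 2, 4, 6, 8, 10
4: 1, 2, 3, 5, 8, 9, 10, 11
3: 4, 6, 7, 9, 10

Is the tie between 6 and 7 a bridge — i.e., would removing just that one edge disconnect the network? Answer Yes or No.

No

Even without that edge, 6 still reaches 7 via 6 – 3 – 7, so the network stays connected. Not a bridge.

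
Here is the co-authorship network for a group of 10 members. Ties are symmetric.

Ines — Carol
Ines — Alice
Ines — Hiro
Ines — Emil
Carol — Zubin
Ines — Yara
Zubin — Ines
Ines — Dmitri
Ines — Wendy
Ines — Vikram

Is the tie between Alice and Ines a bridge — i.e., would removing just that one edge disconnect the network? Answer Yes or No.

Yes

Without the Alice–Ines edge there is no alternate route between Alice and Ines, so the network disconnects. It is a bridge.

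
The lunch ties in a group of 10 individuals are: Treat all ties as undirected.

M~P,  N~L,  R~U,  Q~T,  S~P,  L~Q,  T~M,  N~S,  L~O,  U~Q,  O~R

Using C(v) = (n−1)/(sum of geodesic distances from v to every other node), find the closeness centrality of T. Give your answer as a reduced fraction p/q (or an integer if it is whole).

Distances from T: L:2, M:1, N:3, O:3, P:2, Q:1, R:3, S:3, U:2. Sum = 20.
n = 10, so closeness = 9/20.

9/20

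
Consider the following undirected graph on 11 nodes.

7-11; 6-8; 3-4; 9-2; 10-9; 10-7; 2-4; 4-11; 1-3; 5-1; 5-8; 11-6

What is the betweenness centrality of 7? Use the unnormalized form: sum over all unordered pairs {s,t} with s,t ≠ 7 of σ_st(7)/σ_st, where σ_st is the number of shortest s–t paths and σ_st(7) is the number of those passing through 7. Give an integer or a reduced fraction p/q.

Pairs whose geodesics pass through 7 — 4–10: 1/2; 3–10: 1/2; 1–10: 1/2; 5–10: 1; 8–10: 1; 8–9: 1/2; 6–10: 1; 6–9: 1/2; 11–10: 1; 11–9: 1/2.
All other pairs contribute 0.
Summing the contributions gives betweenness(7) = 7.

7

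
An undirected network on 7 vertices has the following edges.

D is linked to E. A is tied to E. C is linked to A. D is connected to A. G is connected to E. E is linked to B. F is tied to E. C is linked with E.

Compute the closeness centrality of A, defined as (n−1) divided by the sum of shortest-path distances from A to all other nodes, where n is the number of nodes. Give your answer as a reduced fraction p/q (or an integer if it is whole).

2/3

Distances from A: B:2, C:1, D:1, E:1, F:2, G:2. Sum = 9.
n = 7, so closeness = 6/9 = 2/3.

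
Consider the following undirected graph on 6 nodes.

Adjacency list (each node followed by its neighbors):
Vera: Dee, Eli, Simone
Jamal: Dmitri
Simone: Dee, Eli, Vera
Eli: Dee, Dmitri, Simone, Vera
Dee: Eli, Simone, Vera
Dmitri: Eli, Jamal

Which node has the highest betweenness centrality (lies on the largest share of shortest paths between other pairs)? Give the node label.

Eli

Unnormalized betweenness of each node: Dee:0, Dmitri:4, Eli:6, Jamal:0, Simone:0, Vera:0.
Eli has the largest value, 6, making it the main broker — the node through which the most shortest paths run.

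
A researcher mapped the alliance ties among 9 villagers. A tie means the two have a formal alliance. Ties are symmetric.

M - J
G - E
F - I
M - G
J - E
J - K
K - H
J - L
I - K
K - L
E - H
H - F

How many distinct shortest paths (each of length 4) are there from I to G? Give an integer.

4

The shortest distance is 4. The length-4 paths are: I–K–H–E–G; I–F–H–E–G; I–K–J–E–G; I–K–J–M–G.
That gives 4 distinct shortest paths.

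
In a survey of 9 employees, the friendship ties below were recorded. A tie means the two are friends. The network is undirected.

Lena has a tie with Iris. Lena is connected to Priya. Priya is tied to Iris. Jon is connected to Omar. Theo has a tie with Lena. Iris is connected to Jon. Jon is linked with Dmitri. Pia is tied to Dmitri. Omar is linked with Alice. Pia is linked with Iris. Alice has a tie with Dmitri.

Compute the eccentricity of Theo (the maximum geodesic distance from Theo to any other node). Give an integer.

Distances from Theo: Alice:5, Dmitri:4, Iris:2, Jon:3, Lena:1, Omar:4, Pia:3, Priya:2.
The largest is 5 (to Alice), so the eccentricity of Theo is 5.

5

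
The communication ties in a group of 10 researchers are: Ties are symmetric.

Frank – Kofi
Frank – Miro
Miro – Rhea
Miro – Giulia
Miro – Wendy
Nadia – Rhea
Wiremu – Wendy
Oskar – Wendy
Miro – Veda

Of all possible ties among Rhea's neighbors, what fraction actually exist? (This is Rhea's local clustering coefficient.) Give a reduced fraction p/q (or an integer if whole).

Rhea's neighbors: Miro and Nadia (k = 2).
Possible neighbor pairs: C(2,2) = 1. Edges among them: none → e = 0.
Clustering(Rhea) = 0/1.

0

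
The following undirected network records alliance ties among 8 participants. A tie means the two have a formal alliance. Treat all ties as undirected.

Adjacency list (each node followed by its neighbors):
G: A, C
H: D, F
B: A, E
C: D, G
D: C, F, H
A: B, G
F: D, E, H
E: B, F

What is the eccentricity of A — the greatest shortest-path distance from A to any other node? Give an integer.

Distances from A: B:1, C:2, D:3, E:2, F:3, G:1, H:4.
The largest is 4 (to H), so the eccentricity of A is 4.

4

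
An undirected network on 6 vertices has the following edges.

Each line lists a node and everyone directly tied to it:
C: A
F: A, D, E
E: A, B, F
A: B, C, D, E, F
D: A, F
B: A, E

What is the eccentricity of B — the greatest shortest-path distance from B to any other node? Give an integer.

2

Distances from B: A:1, C:2, D:2, E:1, F:2.
The largest is 2 (to F, C, and D), so the eccentricity of B is 2.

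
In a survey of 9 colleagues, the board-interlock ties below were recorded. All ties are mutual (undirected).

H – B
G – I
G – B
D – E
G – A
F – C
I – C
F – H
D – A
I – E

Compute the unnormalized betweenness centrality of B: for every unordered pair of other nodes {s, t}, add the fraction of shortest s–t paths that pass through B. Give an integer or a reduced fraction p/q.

5

Pairs whose geodesics pass through B — H–I: 1/2; H–E: 1/2; H–D: 1; H–A: 1; H–G: 1; F–A: 1/2; F–G: 1/2.
All other pairs contribute 0.
Summing the contributions gives betweenness(B) = 5.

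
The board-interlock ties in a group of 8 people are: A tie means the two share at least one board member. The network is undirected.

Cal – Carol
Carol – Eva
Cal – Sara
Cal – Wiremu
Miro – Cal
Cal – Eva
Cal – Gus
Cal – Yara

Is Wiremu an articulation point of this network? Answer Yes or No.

Even without Wiremu, every remaining node can still reach every other (the residual graph is connected), so Wiremu is not a cut vertex.

No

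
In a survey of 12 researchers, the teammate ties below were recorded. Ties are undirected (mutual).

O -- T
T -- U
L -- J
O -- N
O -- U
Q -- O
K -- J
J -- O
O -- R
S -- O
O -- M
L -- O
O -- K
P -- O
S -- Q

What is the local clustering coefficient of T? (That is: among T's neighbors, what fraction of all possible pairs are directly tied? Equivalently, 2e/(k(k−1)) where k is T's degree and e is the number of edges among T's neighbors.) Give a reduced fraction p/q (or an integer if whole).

1

T's neighbors: O and U (k = 2).
Possible neighbor pairs: C(2,2) = 1. Edges among them: O–U → e = 1.
Clustering(T) = 1/1.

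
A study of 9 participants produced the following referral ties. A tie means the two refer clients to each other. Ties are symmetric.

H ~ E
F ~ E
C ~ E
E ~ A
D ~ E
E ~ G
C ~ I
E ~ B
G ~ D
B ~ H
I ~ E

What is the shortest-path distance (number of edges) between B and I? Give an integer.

2

One shortest route is B – E – I, which uses 2 edges, and B and I are not directly tied, so nothing shorter exists. So d(B,I) = 2.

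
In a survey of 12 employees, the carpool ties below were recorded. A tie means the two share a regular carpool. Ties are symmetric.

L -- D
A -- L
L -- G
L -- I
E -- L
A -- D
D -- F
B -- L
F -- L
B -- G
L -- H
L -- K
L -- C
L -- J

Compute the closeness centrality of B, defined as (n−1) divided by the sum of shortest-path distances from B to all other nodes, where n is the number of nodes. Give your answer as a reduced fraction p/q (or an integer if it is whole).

Distances from B: A:2, C:2, D:2, E:2, F:2, G:1, H:2, I:2, J:2, K:2, L:1. Sum = 20.
n = 12, so closeness = 11/20.

11/20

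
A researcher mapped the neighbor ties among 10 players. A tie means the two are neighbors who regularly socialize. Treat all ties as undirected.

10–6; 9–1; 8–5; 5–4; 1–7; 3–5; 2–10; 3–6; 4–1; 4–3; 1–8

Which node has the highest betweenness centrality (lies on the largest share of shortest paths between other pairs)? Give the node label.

Unnormalized betweenness of each node: 1:31/2, 2:0, 3:18, 4:27/2, 5:9/2, 6:14, 7:0, 8:3/2, 9:0, 10:8.
3 has the largest value, 18, making it the main broker — the node through which the most shortest paths run.

3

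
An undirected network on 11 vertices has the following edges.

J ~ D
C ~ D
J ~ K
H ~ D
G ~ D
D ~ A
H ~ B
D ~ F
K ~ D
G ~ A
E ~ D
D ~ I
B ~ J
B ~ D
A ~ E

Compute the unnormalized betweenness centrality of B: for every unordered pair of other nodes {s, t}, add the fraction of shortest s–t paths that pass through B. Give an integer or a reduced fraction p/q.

Pairs whose geodesics pass through B — H–J: 1/2.
All other pairs contribute 0.
Summing the contributions gives betweenness(B) = 1/2.

1/2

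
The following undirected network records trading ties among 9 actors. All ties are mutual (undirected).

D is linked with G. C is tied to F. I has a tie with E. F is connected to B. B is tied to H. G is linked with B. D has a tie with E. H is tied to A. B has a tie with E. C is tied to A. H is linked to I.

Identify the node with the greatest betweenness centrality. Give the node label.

B

Unnormalized betweenness of each node: A:2, B:27/2, C:1, D:5/6, E:11/2, F:4, G:13/6, H:22/3, I:5/3.
B has the largest value, 27/2, making it the main broker — the node through which the most shortest paths run.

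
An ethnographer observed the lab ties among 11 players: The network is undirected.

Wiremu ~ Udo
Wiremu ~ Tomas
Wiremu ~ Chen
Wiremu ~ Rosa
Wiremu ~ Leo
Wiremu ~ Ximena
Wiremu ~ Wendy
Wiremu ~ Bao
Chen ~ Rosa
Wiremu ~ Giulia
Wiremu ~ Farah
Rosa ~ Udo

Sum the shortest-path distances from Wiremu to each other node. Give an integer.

10

Distances from Wiremu: Bao:1, Chen:1, Farah:1, Giulia:1, Leo:1, Rosa:1, Tomas:1, Udo:1, Wendy:1, Ximena:1.
Sum = 1 + 1 + 1 + 1 + 1 + 1 + 1 + 1 + 1 + 1 = 10.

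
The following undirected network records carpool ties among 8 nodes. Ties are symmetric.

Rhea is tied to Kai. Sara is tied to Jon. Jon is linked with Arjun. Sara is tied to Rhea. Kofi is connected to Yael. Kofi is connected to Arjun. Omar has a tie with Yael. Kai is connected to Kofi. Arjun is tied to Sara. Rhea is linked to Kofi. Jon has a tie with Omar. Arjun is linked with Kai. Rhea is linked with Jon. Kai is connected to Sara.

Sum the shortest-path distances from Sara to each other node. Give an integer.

Distances from Sara: Arjun:1, Jon:1, Kai:1, Kofi:2, Omar:2, Rhea:1, Yael:3.
Sum = 1 + 1 + 1 + 2 + 2 + 1 + 3 = 11.

11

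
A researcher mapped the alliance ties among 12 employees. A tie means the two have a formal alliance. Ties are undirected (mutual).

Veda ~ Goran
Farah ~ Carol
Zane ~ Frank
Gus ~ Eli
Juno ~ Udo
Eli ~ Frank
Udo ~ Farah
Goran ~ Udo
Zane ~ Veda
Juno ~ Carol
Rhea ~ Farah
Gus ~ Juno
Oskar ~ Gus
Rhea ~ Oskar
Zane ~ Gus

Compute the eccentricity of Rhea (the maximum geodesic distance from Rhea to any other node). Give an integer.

4

Distances from Rhea: Carol:2, Eli:3, Farah:1, Frank:4, Goran:3, Gus:2, Juno:3, Oskar:1, Udo:2, Veda:4, Zane:3.
The largest is 4 (to Veda and Frank), so the eccentricity of Rhea is 4.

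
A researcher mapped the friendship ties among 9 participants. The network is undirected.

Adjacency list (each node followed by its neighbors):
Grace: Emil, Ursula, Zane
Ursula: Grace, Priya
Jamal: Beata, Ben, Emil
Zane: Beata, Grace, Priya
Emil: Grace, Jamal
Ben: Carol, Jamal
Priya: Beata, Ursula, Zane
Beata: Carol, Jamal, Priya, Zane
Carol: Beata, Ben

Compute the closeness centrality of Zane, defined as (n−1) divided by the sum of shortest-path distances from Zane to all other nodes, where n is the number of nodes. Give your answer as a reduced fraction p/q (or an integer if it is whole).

Distances from Zane: Beata:1, Ben:3, Carol:2, Emil:2, Grace:1, Jamal:2, Priya:1, Ursula:2. Sum = 14.
n = 9, so closeness = 8/14 = 4/7.

4/7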